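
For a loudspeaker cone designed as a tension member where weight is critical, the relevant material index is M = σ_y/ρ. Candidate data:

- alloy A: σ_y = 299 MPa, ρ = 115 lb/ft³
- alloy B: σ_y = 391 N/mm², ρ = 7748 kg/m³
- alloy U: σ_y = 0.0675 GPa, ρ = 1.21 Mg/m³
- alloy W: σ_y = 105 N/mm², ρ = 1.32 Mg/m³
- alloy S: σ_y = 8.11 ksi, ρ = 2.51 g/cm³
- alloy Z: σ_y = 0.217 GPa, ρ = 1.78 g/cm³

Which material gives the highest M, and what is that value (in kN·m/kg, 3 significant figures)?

alloy A, M = 162 kN·m/kg

Convert each candidate to consistent units, then evaluate M:
  alloy A: σ_y = 299.0 MPa, ρ = 1842 kg/m³
  alloy B: σ_y = 391.0 MPa, ρ = 7748 kg/m³
  alloy U: σ_y = 67.50 MPa, ρ = 1210 kg/m³
  alloy W: σ_y = 105.0 MPa, ρ = 1320 kg/m³
  alloy S: σ_y = 55.92 MPa, ρ = 2510 kg/m³
  alloy Z: σ_y = 217.0 MPa, ρ = 1780 kg/m³
  alloy A: M = 162 kN·m/kg
  alloy Z: M = 122 kN·m/kg
  alloy W: M = 79.5 kN·m/kg
  alloy U: M = 55.8 kN·m/kg
  alloy B: M = 50.5 kN·m/kg
  alloy S: M = 22.3 kN·m/kg
The maximum is for alloy A.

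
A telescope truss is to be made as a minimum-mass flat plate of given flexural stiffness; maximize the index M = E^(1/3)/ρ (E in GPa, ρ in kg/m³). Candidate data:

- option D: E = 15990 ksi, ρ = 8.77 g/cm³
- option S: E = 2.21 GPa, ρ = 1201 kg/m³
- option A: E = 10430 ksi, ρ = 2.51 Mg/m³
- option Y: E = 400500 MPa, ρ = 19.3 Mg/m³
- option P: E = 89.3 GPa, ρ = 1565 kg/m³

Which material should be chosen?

option P

Putting every candidate on a common basis:
  option D: E = 110.2 GPa, ρ = 8770 kg/m³
  option S: E = 2.210 GPa, ρ = 1201 kg/m³
  option A: E = 71.91 GPa, ρ = 2510 kg/m³
  option Y: E = 400.5 GPa, ρ = 19300 kg/m³
  option P: E = 89.30 GPa, ρ = 1565 kg/m³
  option P: M = 2.86×10⁻³
  option A: M = 1.66×10⁻³
  option S: M = 1.08×10⁻³
  option D: M = 0.547×10⁻³
  option Y: M = 0.382×10⁻³
The maximum is for option P.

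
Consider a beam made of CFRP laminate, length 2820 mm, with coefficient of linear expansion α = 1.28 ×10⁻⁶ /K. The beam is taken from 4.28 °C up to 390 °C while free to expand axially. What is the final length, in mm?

2821.4 mm

ΔT = 390 − 4.28 = 385.7 K.
ΔL = α·L₀·ΔT = 1.28×10⁻⁶ × 2820 mm × 385.7 K = 1.39 mm.
L = L₀ + ΔL = 2820 + 1.39 = 2821.4 mm.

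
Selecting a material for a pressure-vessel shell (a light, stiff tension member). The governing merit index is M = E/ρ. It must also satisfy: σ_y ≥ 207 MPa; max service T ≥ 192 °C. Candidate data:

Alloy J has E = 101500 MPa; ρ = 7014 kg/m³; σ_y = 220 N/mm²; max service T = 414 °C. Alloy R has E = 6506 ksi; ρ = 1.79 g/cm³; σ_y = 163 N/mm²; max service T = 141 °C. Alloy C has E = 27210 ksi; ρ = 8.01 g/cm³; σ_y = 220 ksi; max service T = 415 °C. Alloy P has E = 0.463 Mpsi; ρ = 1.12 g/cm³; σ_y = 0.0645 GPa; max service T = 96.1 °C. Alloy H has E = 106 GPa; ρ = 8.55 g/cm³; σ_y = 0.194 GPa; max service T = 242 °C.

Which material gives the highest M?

Screen on constraints: σ_y ≥ 207 MPa; max service T ≥ 192 °C. Survivors: alloy J, alloy C.
Putting every candidate on a common basis:
  alloy J: E = 101.5 GPa, ρ = 7014 kg/m³
  alloy C: E = 187.6 GPa, ρ = 8010 kg/m³
  alloy C: M = 23.4 MN·m/kg
  alloy J: M = 14.5 MN·m/kg
Highest index: alloy C.

alloy C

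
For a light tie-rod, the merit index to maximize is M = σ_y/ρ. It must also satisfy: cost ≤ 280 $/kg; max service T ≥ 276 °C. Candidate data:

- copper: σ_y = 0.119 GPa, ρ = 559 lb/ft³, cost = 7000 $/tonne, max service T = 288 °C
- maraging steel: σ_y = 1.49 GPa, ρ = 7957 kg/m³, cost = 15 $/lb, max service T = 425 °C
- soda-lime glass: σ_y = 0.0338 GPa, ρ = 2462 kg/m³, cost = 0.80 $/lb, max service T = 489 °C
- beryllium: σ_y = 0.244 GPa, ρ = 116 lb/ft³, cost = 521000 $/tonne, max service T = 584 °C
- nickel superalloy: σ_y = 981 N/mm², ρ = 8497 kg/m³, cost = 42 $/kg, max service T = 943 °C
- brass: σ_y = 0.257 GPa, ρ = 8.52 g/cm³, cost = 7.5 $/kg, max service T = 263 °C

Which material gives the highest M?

Screen on constraints: cost ≤ 280 $/kg; max service T ≥ 276 °C. Survivors: copper, maraging steel, soda-lime glass, nickel superalloy.
In SI units:
  copper: σ_y = 119.0 MPa, ρ = 8954 kg/m³
  maraging steel: σ_y = 1490 MPa, ρ = 7957 kg/m³
  soda-lime glass: σ_y = 33.80 MPa, ρ = 2462 kg/m³
  nickel superalloy: σ_y = 981.0 MPa, ρ = 8497 kg/m³
  maraging steel: M = 187 kN·m/kg
  nickel superalloy: M = 115 kN·m/kg
  soda-lime glass: M = 13.7 kN·m/kg
  copper: M = 13.3 kN·m/kg
Maraging steel has the largest M.

maraging steel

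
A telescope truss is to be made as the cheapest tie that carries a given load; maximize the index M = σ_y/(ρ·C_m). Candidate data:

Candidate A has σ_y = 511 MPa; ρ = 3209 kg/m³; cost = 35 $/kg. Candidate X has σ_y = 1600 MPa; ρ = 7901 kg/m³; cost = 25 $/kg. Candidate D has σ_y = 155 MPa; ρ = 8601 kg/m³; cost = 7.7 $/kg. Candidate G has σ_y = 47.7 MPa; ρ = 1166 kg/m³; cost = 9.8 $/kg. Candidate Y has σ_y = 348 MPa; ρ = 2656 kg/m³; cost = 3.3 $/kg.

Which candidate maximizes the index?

candidate Y

Per-candidate index values:
  candidate Y: M = 39.7 kN·m per $
  candidate X: M = 8.10 kN·m per $
  candidate A: M = 4.55 kN·m per $
  candidate G: M = 4.17 kN·m per $
  candidate D: M = 2.34 kN·m per $
Candidate Y has the largest M.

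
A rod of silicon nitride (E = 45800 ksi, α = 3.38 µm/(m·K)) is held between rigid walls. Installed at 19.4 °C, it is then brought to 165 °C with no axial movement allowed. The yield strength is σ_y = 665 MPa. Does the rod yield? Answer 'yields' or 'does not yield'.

does not yield

E = 45800 ksi = 315.8 GPa.
ΔT = 145.6 K. Constrained thermal stress σ = E·α·ΔT = 315.8×10³ MPa × 3.38×10⁻⁶ × 145.6 = 155 MPa (compressive).
Compare to σ_y = 665 MPa: σ < σ_y, so it does not yield.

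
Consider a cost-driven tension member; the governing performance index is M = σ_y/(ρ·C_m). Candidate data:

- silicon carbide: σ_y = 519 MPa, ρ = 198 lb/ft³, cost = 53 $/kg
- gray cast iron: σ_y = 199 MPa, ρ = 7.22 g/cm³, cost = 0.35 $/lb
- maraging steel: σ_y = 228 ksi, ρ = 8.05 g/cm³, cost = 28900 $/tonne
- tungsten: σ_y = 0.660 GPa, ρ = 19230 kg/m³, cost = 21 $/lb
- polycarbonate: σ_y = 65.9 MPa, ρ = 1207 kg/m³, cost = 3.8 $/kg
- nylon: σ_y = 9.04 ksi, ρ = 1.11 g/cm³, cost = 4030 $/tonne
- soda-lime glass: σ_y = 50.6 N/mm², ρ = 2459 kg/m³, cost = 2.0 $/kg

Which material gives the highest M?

Convert each candidate to consistent units, then evaluate M:
  silicon carbide: σ_y = 519.0 MPa, ρ = 3172 kg/m³, cost = 53.00 $/kg
  gray cast iron: σ_y = 199.0 MPa, ρ = 7220 kg/m³, cost = 0.7716 $/kg
  maraging steel: σ_y = 1572 MPa, ρ = 8050 kg/m³, cost = 28.90 $/kg
  tungsten: σ_y = 660.0 MPa, ρ = 19230 kg/m³, cost = 46.30 $/kg
  polycarbonate: σ_y = 65.90 MPa, ρ = 1207 kg/m³, cost = 3.800 $/kg
  nylon: σ_y = 62.33 MPa, ρ = 1110 kg/m³, cost = 4.030 $/kg
  soda-lime glass: σ_y = 50.60 MPa, ρ = 2459 kg/m³, cost = 2.000 $/kg
  gray cast iron: M = 35.7 kN·m per $
  polycarbonate: M = 14.4 kN·m per $
  nylon: M = 13.9 kN·m per $
  soda-lime glass: M = 10.3 kN·m per $
  maraging steel: M = 6.76 kN·m per $
  silicon carbide: M = 3.09 kN·m per $
  tungsten: M = 0.741 kN·m per $
Highest index: gray cast iron.

gray cast iron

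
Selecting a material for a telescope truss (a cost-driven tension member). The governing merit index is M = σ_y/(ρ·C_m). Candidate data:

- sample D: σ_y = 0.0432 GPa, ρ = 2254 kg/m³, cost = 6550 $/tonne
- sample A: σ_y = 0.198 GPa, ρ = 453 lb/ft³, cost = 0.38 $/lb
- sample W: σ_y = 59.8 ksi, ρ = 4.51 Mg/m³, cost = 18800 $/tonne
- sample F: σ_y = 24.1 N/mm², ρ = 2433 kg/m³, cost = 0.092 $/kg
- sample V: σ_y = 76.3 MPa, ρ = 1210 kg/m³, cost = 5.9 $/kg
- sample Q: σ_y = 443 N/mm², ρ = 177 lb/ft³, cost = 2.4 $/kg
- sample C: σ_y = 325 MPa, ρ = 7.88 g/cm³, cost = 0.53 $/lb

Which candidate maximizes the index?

sample F

In SI units:
  sample D: σ_y = 43.20 MPa, ρ = 2254 kg/m³, cost = 6.550 $/kg
  sample A: σ_y = 198.0 MPa, ρ = 7256 kg/m³, cost = 0.8377 $/kg
  sample W: σ_y = 412.3 MPa, ρ = 4510 kg/m³, cost = 18.80 $/kg
  sample F: σ_y = 24.10 MPa, ρ = 2433 kg/m³, cost = 0.09200 $/kg
  sample V: σ_y = 76.30 MPa, ρ = 1210 kg/m³, cost = 5.900 $/kg
  sample Q: σ_y = 443.0 MPa, ρ = 2835 kg/m³, cost = 2.400 $/kg
  sample C: σ_y = 325.0 MPa, ρ = 7880 kg/m³, cost = 1.168 $/kg
  sample F: M = 108 kN·m per $
  sample Q: M = 65.1 kN·m per $
  sample C: M = 35.3 kN·m per $
  sample A: M = 32.6 kN·m per $
  sample V: M = 10.7 kN·m per $
  sample W: M = 4.86 kN·m per $
  sample D: M = 2.93 kN·m per $
Highest index: sample F.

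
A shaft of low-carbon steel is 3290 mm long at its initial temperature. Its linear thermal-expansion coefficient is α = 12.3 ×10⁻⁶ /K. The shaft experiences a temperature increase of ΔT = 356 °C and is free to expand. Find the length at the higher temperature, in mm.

3304.4 mm

ΔL = α·L₀·ΔT = 12.3×10⁻⁶ × 3290 mm × 356.0 K = 14.4 mm.
L = L₀ + ΔL = 3290 + 14.4 = 3304.4 mm.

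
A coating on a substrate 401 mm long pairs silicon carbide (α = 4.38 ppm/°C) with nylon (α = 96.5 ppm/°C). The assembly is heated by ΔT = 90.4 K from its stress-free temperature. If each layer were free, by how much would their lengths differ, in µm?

Δα = |4.38 − 96.5|×10⁻⁶/K = 92.1×10⁻⁶/K.
ΔL_mismatch = Δα·L·ΔT = 92.1×10⁻⁶ × 401.0 mm × 90.4 K = 3340 µm.

3340 µm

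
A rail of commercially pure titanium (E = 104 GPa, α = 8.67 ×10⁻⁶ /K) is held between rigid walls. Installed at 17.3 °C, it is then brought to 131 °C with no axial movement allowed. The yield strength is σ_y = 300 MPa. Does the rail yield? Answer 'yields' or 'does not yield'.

does not yield

ΔT = 113.7 K. Constrained thermal stress σ = E·α·ΔT = 104.0×10³ MPa × 8.67×10⁻⁶ × 113.7 = 103 MPa (compressive).
Compare to σ_y = 300 MPa: σ < σ_y, so it does not yield.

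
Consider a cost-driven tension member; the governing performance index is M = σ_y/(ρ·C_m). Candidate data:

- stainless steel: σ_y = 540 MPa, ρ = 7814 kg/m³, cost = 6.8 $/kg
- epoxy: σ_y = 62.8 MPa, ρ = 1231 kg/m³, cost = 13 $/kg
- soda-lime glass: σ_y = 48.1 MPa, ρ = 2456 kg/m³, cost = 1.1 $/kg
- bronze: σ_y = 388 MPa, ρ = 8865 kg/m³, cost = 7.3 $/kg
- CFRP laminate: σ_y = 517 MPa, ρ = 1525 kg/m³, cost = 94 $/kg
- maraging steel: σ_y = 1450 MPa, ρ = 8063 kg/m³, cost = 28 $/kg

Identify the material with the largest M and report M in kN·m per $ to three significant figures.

soda-lime glass, M = 17.8 kN·m per $

Evaluate M for each candidate:
  soda-lime glass: M = 17.8 kN·m per $
  stainless steel: M = 10.2 kN·m per $
  maraging steel: M = 6.42 kN·m per $
  bronze: M = 6.00 kN·m per $
  epoxy: M = 3.92 kN·m per $
  CFRP laminate: M = 3.61 kN·m per $
Highest index: soda-lime glass.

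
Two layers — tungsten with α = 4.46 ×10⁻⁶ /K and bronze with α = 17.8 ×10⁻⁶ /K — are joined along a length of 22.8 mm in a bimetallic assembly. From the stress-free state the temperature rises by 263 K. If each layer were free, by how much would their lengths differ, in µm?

80.0 µm

Δα = |4.46 − 17.8|×10⁻⁶/K = 13.3×10⁻⁶/K.
ΔL_mismatch = Δα·L·ΔT = 13.3×10⁻⁶ × 22.8 mm × 263.0 K = 80.0 µm.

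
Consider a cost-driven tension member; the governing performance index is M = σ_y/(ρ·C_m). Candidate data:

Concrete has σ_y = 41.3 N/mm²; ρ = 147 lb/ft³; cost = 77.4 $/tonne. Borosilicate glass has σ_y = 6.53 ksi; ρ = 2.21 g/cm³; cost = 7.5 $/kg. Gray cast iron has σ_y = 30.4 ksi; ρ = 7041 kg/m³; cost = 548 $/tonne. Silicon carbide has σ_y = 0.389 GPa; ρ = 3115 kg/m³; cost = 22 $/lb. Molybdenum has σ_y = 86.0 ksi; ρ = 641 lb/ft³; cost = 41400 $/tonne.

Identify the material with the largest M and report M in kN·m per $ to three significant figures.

Normalizing units and computing the index:
  concrete: σ_y = 41.30 MPa, ρ = 2355 kg/m³, cost = 0.07740 $/kg
  borosilicate glass: σ_y = 45.02 MPa, ρ = 2210 kg/m³, cost = 7.500 $/kg
  gray cast iron: σ_y = 209.6 MPa, ρ = 7041 kg/m³, cost = 0.5480 $/kg
  silicon carbide: σ_y = 389.0 MPa, ρ = 3115 kg/m³, cost = 48.50 $/kg
  molybdenum: σ_y = 592.9 MPa, ρ = 10270 kg/m³, cost = 41.40 $/kg
  concrete: M = 227 kN·m per $
  gray cast iron: M = 54.3 kN·m per $
  borosilicate glass: M = 2.72 kN·m per $
  silicon carbide: M = 2.57 kN·m per $
  molybdenum: M = 1.39 kN·m per $
Concrete has the largest M.

concrete, M = 227 kN·m per $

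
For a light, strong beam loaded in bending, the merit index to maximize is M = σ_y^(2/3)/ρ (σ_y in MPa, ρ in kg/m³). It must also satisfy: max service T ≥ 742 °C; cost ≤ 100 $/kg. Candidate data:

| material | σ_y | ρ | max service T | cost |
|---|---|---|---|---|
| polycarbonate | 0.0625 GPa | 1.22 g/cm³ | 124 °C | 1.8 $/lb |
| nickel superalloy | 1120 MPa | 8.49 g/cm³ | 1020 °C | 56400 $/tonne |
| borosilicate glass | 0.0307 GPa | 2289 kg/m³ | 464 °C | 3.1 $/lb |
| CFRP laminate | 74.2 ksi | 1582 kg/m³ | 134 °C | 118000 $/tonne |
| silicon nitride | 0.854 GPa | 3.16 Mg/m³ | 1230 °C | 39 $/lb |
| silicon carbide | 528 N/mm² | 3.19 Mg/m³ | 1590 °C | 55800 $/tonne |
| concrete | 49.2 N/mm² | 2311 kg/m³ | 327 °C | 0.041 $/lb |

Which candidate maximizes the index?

Screen on constraints: max service T ≥ 742 °C; cost ≤ 100 $/kg. Survivors: nickel superalloy, silicon nitride, silicon carbide.
Convert each candidate to consistent units, then evaluate M:
  nickel superalloy: σ_y = 1120 MPa, ρ = 8490 kg/m³
  silicon nitride: σ_y = 854.0 MPa, ρ = 3160 kg/m³
  silicon carbide: σ_y = 528.0 MPa, ρ = 3190 kg/m³
  silicon nitride: M = 28.5×10⁻³
  silicon carbide: M = 20.5×10⁻³
  nickel superalloy: M = 12.7×10⁻³
Silicon nitride ranks first.

silicon nitride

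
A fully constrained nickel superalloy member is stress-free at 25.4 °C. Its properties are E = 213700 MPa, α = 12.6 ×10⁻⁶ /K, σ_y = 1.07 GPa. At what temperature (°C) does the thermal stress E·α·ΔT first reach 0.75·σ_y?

323 °C

E = 213700 MPa = 213.7 GPa.
σ_y = 1.07 GPa = 1070 MPa.
E·α·ΔT = 802.5 MPa ⇒ ΔT = 802.5 / (213.7×10³ × 12.6×10⁻⁶) = 298.0 K.
T = 25.4 + 298.0 = 323.4 °C.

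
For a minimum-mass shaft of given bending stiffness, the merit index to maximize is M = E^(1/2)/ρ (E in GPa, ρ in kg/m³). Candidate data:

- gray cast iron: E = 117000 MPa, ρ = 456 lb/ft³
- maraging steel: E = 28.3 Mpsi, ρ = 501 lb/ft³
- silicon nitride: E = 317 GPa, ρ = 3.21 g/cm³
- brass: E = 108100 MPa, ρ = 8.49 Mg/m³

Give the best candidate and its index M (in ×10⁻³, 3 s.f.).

Putting every candidate on a common basis:
  gray cast iron: E = 117.0 GPa, ρ = 7304 kg/m³
  maraging steel: E = 195.1 GPa, ρ = 8025 kg/m³
  silicon nitride: E = 317.0 GPa, ρ = 3210 kg/m³
  brass: E = 108.1 GPa, ρ = 8490 kg/m³
  silicon nitride: M = 5.55×10⁻³
  maraging steel: M = 1.74×10⁻³
  gray cast iron: M = 1.48×10⁻³
  brass: M = 1.22×10⁻³
Silicon nitride ranks first.

silicon nitride, M = 5.55×10⁻³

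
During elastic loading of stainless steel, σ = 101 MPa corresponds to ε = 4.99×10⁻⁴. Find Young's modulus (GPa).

202 GPa

E = σ/ε = 101 MPa / 4.99×10⁻⁴ = 202400 MPa = 202 GPa.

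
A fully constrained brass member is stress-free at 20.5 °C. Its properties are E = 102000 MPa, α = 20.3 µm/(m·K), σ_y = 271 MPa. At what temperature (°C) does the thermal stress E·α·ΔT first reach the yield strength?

151 °C

E = 102000 MPa = 102.0 GPa.
E·α·ΔT = 271.0 MPa ⇒ ΔT = 271.0 / (102.0×10³ × 20.3×10⁻⁶) = 130.9 K.
T = 20.5 + 130.9 = 151.4 °C.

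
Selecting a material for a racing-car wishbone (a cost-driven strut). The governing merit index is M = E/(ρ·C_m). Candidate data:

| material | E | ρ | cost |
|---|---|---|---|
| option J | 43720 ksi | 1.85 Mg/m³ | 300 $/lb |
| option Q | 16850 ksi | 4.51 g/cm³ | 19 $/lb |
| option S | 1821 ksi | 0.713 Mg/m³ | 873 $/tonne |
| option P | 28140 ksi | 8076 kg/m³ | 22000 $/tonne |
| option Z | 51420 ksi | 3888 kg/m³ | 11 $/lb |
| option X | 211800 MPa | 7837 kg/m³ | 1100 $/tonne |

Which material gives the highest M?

option X

Normalizing units and computing the index:
  option J: E = 301.4 GPa, ρ = 1850 kg/m³, cost = 661.4 $/kg
  option Q: E = 116.2 GPa, ρ = 4510 kg/m³, cost = 41.89 $/kg
  option S: E = 12.56 GPa, ρ = 713.0 kg/m³, cost = 0.8730 $/kg
  option P: E = 194.0 GPa, ρ = 8076 kg/m³, cost = 22.00 $/kg
  option Z: E = 354.5 GPa, ρ = 3888 kg/m³, cost = 24.25 $/kg
  option X: E = 211.8 GPa, ρ = 7837 kg/m³, cost = 1.100 $/kg
  option X: M = 24.6 MN·m per $
  option S: M = 20.2 MN·m per $
  option Z: M = 3.76 MN·m per $
  option P: M = 1.09 MN·m per $
  option Q: M = 0.615 MN·m per $
  option J: M = 0.246 MN·m per $
Option X has the largest M.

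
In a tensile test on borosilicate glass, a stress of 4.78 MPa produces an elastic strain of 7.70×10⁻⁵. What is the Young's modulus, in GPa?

E = σ/ε = 4.78 MPa / 7.70×10⁻⁵ = 62080 MPa = 62.1 GPa.

62.1 GPa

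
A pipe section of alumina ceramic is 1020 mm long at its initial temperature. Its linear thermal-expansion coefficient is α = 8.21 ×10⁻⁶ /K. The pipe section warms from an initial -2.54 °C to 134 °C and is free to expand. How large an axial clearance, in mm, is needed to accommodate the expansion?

1.14 mm

ΔT = 134 − (-2.54) = 136.5 K.
ΔL = α·L₀·ΔT = 8.21×10⁻⁶ × 1020 mm × 136.5 K = 1.14 mm.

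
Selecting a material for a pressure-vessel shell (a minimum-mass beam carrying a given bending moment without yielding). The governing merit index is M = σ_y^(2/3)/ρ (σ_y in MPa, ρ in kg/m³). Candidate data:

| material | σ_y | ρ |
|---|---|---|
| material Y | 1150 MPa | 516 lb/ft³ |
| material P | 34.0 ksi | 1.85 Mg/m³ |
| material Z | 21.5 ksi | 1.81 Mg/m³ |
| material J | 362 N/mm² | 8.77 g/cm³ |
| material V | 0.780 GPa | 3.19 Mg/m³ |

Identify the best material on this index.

material V

Convert each candidate to consistent units, then evaluate M:
  material Y: σ_y = 1150 MPa, ρ = 8266 kg/m³
  material P: σ_y = 234.4 MPa, ρ = 1850 kg/m³
  material Z: σ_y = 148.2 MPa, ρ = 1810 kg/m³
  material J: σ_y = 362.0 MPa, ρ = 8770 kg/m³
  material V: σ_y = 780.0 MPa, ρ = 3190 kg/m³
  material V: M = 26.6×10⁻³
  material P: M = 20.6×10⁻³
  material Z: M = 15.5×10⁻³
  material Y: M = 13.3×10⁻³
  material J: M = 5.79×10⁻³
Material V ranks first.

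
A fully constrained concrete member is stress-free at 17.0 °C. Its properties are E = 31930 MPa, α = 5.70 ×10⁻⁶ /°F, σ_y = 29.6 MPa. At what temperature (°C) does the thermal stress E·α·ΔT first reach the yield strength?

107 °C

E = 31930 MPa = 31.93 GPa.
α = 5.70×10⁻⁶/°F × 9/5 = 10.3×10⁻⁶/K.
E·α·ΔT = 29.60 MPa ⇒ ΔT = 29.60 / (31.93×10³ × 10.3×10⁻⁶) = 90.35 K.
T = 17.0 + 90.35 = 107.4 °C.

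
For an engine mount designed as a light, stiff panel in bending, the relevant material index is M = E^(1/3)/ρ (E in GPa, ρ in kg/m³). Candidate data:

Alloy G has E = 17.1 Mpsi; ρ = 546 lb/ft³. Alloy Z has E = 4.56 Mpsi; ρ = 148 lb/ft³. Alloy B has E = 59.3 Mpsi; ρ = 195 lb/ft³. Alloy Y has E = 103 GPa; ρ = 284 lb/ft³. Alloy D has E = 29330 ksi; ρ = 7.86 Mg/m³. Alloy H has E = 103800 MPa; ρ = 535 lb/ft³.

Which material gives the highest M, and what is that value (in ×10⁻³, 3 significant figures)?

alloy B, M = 2.38×10⁻³

In SI units:
  alloy G: E = 117.9 GPa, ρ = 8746 kg/m³
  alloy Z: E = 31.44 GPa, ρ = 2371 kg/m³
  alloy B: E = 408.9 GPa, ρ = 3124 kg/m³
  alloy Y: E = 103.0 GPa, ρ = 4549 kg/m³
  alloy D: E = 202.2 GPa, ρ = 7860 kg/m³
  alloy H: E = 103.8 GPa, ρ = 8570 kg/m³
  alloy B: M = 2.38×10⁻³
  alloy Z: M = 1.33×10⁻³
  alloy Y: M = 1.03×10⁻³
  alloy D: M = 0.747×10⁻³
  alloy G: M = 0.561×10⁻³
  alloy H: M = 0.548×10⁻³
Highest index: alloy B.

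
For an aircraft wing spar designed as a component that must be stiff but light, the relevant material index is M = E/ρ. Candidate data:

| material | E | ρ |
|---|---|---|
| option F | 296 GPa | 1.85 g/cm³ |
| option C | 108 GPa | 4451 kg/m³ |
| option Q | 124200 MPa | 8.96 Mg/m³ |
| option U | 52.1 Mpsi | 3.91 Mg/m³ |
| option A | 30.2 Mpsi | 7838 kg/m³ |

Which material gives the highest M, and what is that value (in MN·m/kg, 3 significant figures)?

option F, M = 160 MN·m/kg

Normalizing units and computing the index:
  option F: E = 296.0 GPa, ρ = 1850 kg/m³
  option C: E = 108.0 GPa, ρ = 4451 kg/m³
  option Q: E = 124.2 GPa, ρ = 8960 kg/m³
  option U: E = 359.2 GPa, ρ = 3910 kg/m³
  option A: E = 208.2 GPa, ρ = 7838 kg/m³
  option F: M = 160 MN·m/kg
  option U: M = 91.9 MN·m/kg
  option A: M = 26.6 MN·m/kg
  option C: M = 24.3 MN·m/kg
  option Q: M = 13.9 MN·m/kg
Highest index: option F.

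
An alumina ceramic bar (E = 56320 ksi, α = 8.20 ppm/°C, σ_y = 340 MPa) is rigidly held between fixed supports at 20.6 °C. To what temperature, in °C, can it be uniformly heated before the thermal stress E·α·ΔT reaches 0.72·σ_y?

E = 56320 ksi = 388.3 GPa.
E·α·ΔT = 244.8 MPa ⇒ ΔT = 244.8 / (388.3×10³ × 8.20×10⁻⁶) = 76.88 K.
T = 20.6 + 76.88 = 97.48 °C.

97.5 °C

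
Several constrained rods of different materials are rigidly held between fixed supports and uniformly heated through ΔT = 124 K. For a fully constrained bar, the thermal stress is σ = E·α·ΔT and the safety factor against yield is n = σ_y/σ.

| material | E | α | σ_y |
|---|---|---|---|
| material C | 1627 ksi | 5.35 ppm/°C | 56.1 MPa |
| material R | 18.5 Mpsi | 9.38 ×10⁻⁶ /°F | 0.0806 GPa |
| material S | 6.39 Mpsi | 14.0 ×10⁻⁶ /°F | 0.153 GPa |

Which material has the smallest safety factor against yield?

Per material, after unit conversion:
  material C: E = 11.22, α = 5.35, σ_y = 56.10 → σ = 7.44 MPa, n = 7.54
  material R: E = 127.6, α = 16.9, σ_y = 80.60 → σ = 267 MPa, n = 0.302
  material S: E = 44.06, α = 25.2, σ_y = 153.0 → σ = 138 MPa, n = 1.11
Material R has the lowest safety factor, n = 0.302.

material R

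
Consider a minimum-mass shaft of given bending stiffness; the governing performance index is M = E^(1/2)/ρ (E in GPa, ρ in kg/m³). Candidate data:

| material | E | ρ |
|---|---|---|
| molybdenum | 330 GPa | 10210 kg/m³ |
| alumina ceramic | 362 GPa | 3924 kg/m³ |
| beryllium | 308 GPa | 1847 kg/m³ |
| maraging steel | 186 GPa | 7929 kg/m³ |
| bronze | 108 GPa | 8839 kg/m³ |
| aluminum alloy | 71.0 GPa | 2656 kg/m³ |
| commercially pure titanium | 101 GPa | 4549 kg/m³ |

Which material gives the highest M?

Computing M directly (units already consistent):
  beryllium: M = 9.50×10⁻³
  alumina ceramic: M = 4.85×10⁻³
  aluminum alloy: M = 3.17×10⁻³
  commercially pure titanium: M = 2.21×10⁻³
  molybdenum: M = 1.78×10⁻³
  maraging steel: M = 1.72×10⁻³
  bronze: M = 1.18×10⁻³
Highest index: beryllium.

beryllium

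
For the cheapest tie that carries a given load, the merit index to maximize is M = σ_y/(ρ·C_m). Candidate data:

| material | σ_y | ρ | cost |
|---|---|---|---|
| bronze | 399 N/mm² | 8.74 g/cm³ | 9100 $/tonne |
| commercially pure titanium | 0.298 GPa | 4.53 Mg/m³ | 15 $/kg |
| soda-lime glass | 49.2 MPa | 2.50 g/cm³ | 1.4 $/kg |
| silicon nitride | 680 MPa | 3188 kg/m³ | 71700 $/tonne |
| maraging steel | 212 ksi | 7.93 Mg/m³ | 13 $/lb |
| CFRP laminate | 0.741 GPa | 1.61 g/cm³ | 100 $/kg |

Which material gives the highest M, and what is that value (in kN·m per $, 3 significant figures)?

soda-lime glass, M = 14.1 kN·m per $

In SI units:
  bronze: σ_y = 399.0 MPa, ρ = 8740 kg/m³, cost = 9.100 $/kg
  commercially pure titanium: σ_y = 298.0 MPa, ρ = 4530 kg/m³, cost = 15.00 $/kg
  soda-lime glass: σ_y = 49.20 MPa, ρ = 2500 kg/m³, cost = 1.400 $/kg
  silicon nitride: σ_y = 680.0 MPa, ρ = 3188 kg/m³, cost = 71.70 $/kg
  maraging steel: σ_y = 1462 MPa, ρ = 7930 kg/m³, cost = 28.66 $/kg
  CFRP laminate: σ_y = 741.0 MPa, ρ = 1610 kg/m³, cost = 100.0 $/kg
  soda-lime glass: M = 14.1 kN·m per $
  maraging steel: M = 6.43 kN·m per $
  bronze: M = 5.02 kN·m per $
  CFRP laminate: M = 4.60 kN·m per $
  commercially pure titanium: M = 4.39 kN·m per $
  silicon nitride: M = 2.97 kN·m per $
Soda-lime glass ranks first.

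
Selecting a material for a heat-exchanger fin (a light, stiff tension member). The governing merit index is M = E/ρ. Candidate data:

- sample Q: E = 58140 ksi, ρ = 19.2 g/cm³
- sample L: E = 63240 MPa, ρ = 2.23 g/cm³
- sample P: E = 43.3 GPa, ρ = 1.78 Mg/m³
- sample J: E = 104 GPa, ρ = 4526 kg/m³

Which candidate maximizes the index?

sample L

Normalizing units and computing the index:
  sample Q: E = 400.9 GPa, ρ = 19200 kg/m³
  sample L: E = 63.24 GPa, ρ = 2230 kg/m³
  sample P: E = 43.30 GPa, ρ = 1780 kg/m³
  sample J: E = 104.0 GPa, ρ = 4526 kg/m³
  sample L: M = 28.4 MN·m/kg
  sample P: M = 24.3 MN·m/kg
  sample J: M = 23.0 MN·m/kg
  sample Q: M = 20.9 MN·m/kg
Sample L ranks first.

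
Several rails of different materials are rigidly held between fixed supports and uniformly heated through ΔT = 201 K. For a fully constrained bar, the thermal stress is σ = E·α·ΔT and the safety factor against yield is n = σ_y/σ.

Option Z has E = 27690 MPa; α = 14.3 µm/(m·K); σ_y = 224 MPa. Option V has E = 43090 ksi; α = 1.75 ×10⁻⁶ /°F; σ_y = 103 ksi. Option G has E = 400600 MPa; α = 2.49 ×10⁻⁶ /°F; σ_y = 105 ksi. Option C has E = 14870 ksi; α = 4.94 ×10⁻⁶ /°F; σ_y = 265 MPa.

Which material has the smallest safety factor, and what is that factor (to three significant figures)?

option C, n = 1.45

Converting E to GPa, α to ×10⁻⁶/K, σ_y to MPa, then σ and n for each:
  option Z: E = 27.69, α = 14.3, σ_y = 224.0 → σ = 79.6 MPa, n = 2.81
  option V: E = 297.1, α = 3.15, σ_y = 710.2 → σ = 188 MPa, n = 3.78
  option G: E = 400.6, α = 4.48, σ_y = 723.9 → σ = 361 MPa, n = 2.01
  option C: E = 102.5, α = 8.89, σ_y = 265.0 → σ = 183 MPa, n = 1.45
The minimum is option C at n = 1.45.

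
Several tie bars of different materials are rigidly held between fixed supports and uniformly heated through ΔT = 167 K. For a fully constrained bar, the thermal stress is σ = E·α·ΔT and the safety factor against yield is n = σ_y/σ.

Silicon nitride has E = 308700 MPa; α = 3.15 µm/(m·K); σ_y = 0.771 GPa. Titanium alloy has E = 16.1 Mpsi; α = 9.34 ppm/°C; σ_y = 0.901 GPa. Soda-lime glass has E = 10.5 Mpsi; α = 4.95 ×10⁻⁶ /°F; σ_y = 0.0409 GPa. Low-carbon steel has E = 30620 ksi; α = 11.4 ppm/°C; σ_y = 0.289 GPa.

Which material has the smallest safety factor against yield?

soda-lime glass

In consistent units (E in GPa, α in ×10⁻⁶/K, σ_y in MPa):
  silicon nitride: E = 308.7, α = 3.15, σ_y = 771.0 → σ = 162 MPa, n = 4.75
  titanium alloy: E = 111.0, α = 9.34, σ_y = 901.0 → σ = 173 MPa, n = 5.20
  soda-lime glass: E = 72.39, α = 8.91, σ_y = 40.90 → σ = 108 MPa, n = 0.380
  low-carbon steel: E = 211.1, α = 11.4, σ_y = 289.0 → σ = 402 MPa, n = 0.719
Smallest n: soda-lime glass with n = 0.380.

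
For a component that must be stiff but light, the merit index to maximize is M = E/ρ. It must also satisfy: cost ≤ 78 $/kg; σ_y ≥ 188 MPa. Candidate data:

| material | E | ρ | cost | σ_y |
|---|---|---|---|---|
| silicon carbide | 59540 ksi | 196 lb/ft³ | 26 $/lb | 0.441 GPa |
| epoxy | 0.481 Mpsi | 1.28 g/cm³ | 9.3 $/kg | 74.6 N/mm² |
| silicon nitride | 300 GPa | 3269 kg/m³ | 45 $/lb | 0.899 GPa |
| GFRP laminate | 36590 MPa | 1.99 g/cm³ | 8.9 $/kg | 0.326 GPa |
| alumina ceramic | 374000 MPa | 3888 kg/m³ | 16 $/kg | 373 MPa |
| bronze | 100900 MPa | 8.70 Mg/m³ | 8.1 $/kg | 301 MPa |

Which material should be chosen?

Screen on constraints: cost ≤ 78 $/kg; σ_y ≥ 188 MPa. Survivors: silicon carbide, GFRP laminate, alumina ceramic, bronze.
Convert each candidate to consistent units, then evaluate M:
  silicon carbide: E = 410.5 GPa, ρ = 3140 kg/m³
  GFRP laminate: E = 36.59 GPa, ρ = 1990 kg/m³
  alumina ceramic: E = 374.0 GPa, ρ = 3888 kg/m³
  bronze: E = 100.9 GPa, ρ = 8700 kg/m³
  silicon carbide: M = 131 MN·m/kg
  alumina ceramic: M = 96.2 MN·m/kg
  GFRP laminate: M = 18.4 MN·m/kg
  bronze: M = 11.6 MN·m/kg
Highest index: silicon carbide.

silicon carbide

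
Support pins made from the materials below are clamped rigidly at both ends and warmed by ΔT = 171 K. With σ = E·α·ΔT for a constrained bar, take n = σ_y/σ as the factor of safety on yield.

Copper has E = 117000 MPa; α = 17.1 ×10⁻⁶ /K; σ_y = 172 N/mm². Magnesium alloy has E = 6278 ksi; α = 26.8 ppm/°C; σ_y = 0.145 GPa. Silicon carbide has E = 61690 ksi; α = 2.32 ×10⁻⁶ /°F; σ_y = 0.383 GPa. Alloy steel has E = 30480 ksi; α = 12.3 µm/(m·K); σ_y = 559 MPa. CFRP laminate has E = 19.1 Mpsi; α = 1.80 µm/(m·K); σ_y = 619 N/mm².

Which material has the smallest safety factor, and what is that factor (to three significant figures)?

Per material, after unit conversion:
  copper: E = 117.0, α = 17.1, σ_y = 172.0 → σ = 342 MPa, n = 0.503
  magnesium alloy: E = 43.29, α = 26.8, σ_y = 145.0 → σ = 198 MPa, n = 0.731
  silicon carbide: E = 425.3, α = 4.18, σ_y = 383.0 → σ = 304 MPa, n = 1.26
  alloy steel: E = 210.2, α = 12.3, σ_y = 559.0 → σ = 442 MPa, n = 1.26
  CFRP laminate: E = 131.7, α = 1.80, σ_y = 619.0 → σ = 40.5 MPa, n = 15.3
Smallest n: copper with n = 0.503.

copper, n = 0.503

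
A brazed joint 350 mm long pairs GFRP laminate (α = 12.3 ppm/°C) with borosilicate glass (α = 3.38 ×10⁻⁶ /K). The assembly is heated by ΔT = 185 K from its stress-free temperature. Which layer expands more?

GFRP laminate

α(GFRP laminate) = 12.3×10⁻⁶/K vs α(borosilicate glass) = 3.38×10⁻⁶/K.
Higher α expands more for the same ΔT: GFRP laminate.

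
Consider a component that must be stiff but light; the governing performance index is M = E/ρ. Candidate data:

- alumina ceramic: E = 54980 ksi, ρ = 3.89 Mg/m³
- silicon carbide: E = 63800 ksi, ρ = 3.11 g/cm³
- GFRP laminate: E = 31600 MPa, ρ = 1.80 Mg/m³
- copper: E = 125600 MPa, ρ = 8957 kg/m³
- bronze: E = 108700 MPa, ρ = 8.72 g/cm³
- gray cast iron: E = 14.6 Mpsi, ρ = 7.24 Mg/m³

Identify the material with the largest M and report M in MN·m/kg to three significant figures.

Putting every candidate on a common basis:
  alumina ceramic: E = 379.1 GPa, ρ = 3890 kg/m³
  silicon carbide: E = 439.9 GPa, ρ = 3110 kg/m³
  GFRP laminate: E = 31.60 GPa, ρ = 1800 kg/m³
  copper: E = 125.6 GPa, ρ = 8957 kg/m³
  bronze: E = 108.7 GPa, ρ = 8720 kg/m³
  gray cast iron: E = 100.7 GPa, ρ = 7240 kg/m³
  silicon carbide: M = 141 MN·m/kg
  alumina ceramic: M = 97.4 MN·m/kg
  GFRP laminate: M = 17.6 MN·m/kg
  copper: M = 14.0 MN·m/kg
  gray cast iron: M = 13.9 MN·m/kg
  bronze: M = 12.5 MN·m/kg
Silicon carbide ranks first.

silicon carbide, M = 141 MN·m/kg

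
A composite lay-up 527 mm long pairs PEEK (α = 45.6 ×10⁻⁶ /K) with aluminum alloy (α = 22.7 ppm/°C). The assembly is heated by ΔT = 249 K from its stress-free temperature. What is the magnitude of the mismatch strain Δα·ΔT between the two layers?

5.70×10⁻³

Δα = |45.6 − 22.7|×10⁻⁶/K = 22.9×10⁻⁶/K.
Mismatch strain = Δα·ΔT = 22.9×10⁻⁶ × 249.0 = 5.70×10⁻³.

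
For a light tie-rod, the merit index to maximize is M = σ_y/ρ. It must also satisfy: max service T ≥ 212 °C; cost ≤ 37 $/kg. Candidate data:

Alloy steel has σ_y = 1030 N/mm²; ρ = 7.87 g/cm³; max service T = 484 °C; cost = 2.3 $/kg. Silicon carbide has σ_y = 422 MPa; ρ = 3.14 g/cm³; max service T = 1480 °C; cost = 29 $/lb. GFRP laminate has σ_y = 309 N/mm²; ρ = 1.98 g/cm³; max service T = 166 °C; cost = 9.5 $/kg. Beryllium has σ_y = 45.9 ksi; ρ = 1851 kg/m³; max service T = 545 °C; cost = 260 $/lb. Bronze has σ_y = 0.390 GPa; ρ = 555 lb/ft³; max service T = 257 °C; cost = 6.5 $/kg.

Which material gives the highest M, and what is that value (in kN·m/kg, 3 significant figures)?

Screen on constraints: max service T ≥ 212 °C; cost ≤ 37 $/kg. Survivors: alloy steel, bronze.
In SI units:
  alloy steel: σ_y = 1030 MPa, ρ = 7870 kg/m³
  bronze: σ_y = 390.0 MPa, ρ = 8890 kg/m³
  alloy steel: M = 131 kN·m/kg
  bronze: M = 43.9 kN·m/kg
Alloy steel has the largest M.

alloy steel, M = 131 kN·m/kg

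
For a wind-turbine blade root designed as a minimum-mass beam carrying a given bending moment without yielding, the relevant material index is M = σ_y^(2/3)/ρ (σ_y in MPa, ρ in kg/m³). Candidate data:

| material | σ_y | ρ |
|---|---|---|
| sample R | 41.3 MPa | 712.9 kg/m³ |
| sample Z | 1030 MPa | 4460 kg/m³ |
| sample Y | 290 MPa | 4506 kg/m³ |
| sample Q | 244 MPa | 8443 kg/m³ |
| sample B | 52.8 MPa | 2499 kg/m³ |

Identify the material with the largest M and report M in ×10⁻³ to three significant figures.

sample Z, M = 22.9×10⁻³

Evaluate M for each candidate:
  sample Z: M = 22.9×10⁻³
  sample R: M = 16.8×10⁻³
  sample Y: M = 9.72×10⁻³
  sample B: M = 5.63×10⁻³
  sample Q: M = 4.62×10⁻³
Sample Z has the largest M.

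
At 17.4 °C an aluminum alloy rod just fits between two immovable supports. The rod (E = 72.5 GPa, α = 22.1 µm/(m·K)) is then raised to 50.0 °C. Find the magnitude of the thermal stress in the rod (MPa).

ΔT = 32.60 K. Constrained thermal stress σ = E·α·ΔT = 72.50×10³ MPa × 22.1×10⁻⁶ × 32.60 = 52.2 MPa (compressive).

52.2 MPa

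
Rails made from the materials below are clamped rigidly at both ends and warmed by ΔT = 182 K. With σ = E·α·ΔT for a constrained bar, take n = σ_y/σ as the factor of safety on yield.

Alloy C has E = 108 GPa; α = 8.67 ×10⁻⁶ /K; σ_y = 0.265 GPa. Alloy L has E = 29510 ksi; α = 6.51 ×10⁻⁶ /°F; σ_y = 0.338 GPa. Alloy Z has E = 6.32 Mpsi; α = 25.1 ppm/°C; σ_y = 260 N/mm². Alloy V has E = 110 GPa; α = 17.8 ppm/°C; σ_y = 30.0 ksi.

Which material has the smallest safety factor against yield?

alloy V

In consistent units (E in GPa, α in ×10⁻⁶/K, σ_y in MPa):
  alloy C: E = 108.0, α = 8.67, σ_y = 265.0 → σ = 170 MPa, n = 1.56
  alloy L: E = 203.5, α = 11.7, σ_y = 338.0 → σ = 434 MPa, n = 0.779
  alloy Z: E = 43.57, α = 25.1, σ_y = 260.0 → σ = 199 MPa, n = 1.31
  alloy V: E = 110.0, α = 17.8, σ_y = 206.8 → σ = 356 MPa, n = 0.580
Smallest n: alloy V with n = 0.580.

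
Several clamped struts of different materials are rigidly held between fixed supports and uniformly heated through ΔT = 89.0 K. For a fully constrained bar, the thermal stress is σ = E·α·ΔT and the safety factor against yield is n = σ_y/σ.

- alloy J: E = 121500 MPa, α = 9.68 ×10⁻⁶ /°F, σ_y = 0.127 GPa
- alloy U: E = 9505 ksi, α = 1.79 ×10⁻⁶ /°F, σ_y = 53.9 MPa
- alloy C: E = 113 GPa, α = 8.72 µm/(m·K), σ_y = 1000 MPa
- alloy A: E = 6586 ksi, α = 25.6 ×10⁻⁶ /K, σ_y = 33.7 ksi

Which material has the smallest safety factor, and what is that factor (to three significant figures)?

alloy J, n = 0.674

With everything in SI (GPa, ×10⁻⁶/K, MPa):
  alloy J: E = 121.5, α = 17.4, σ_y = 127.0 → σ = 188 MPa, n = 0.674
  alloy U: E = 65.53, α = 3.22, σ_y = 53.90 → σ = 18.8 MPa, n = 2.87
  alloy C: E = 113.0, α = 8.72, σ_y = 1000 → σ = 87.7 MPa, n = 11.4
  alloy A: E = 45.41, α = 25.6, σ_y = 232.4 → σ = 103 MPa, n = 2.25
Smallest n: alloy J with n = 0.674.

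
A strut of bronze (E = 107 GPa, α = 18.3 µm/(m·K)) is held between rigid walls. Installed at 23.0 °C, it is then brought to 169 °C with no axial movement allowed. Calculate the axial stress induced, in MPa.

286 MPa

ΔT = 146.0 K. Constrained thermal stress σ = E·α·ΔT = 107.0×10³ MPa × 18.3×10⁻⁶ × 146.0 = 286 MPa (compressive).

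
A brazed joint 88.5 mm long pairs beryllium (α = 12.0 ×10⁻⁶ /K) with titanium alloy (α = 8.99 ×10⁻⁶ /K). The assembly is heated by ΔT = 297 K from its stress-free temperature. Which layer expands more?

α(beryllium) = 12.0×10⁻⁶/K vs α(titanium alloy) = 8.99×10⁻⁶/K.
Higher α expands more for the same ΔT: beryllium.

beryllium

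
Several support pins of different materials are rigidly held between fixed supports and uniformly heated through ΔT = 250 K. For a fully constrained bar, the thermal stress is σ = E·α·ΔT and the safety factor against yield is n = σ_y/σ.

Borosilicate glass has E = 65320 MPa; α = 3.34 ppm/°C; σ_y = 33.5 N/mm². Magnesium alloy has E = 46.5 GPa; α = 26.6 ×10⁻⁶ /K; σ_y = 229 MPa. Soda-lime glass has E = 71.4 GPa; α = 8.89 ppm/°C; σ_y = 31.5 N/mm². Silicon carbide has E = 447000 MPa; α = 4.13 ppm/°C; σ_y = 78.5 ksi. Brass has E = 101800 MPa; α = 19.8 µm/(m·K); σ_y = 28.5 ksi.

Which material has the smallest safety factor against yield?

soda-lime glass

With everything in SI (GPa, ×10⁻⁶/K, MPa):
  borosilicate glass: E = 65.32, α = 3.34, σ_y = 33.50 → σ = 54.5 MPa, n = 0.614
  magnesium alloy: E = 46.50, α = 26.6, σ_y = 229.0 → σ = 309 MPa, n = 0.741
  soda-lime glass: E = 71.40, α = 8.89, σ_y = 31.50 → σ = 159 MPa, n = 0.199
  silicon carbide: E = 447.0, α = 4.13, σ_y = 541.2 → σ = 462 MPa, n = 1.17
  brass: E = 101.8, α = 19.8, σ_y = 196.5 → σ = 504 MPa, n = 0.390
Soda-lime glass has the lowest safety factor, n = 0.199.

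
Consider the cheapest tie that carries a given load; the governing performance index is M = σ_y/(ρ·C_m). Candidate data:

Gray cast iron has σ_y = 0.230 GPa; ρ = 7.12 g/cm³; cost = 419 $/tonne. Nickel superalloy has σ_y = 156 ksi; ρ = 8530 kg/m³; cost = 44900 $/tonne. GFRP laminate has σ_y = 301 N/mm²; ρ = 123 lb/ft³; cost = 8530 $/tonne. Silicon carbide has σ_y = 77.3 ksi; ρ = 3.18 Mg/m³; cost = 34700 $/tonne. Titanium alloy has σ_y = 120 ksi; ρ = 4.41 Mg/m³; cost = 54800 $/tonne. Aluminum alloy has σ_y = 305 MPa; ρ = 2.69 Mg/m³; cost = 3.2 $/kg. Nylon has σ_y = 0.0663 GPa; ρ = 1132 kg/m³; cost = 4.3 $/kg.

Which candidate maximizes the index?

Normalizing units and computing the index:
  gray cast iron: σ_y = 230.0 MPa, ρ = 7120 kg/m³, cost = 0.4190 $/kg
  nickel superalloy: σ_y = 1076 MPa, ρ = 8530 kg/m³, cost = 44.90 $/kg
  GFRP laminate: σ_y = 301.0 MPa, ρ = 1970 kg/m³, cost = 8.530 $/kg
  silicon carbide: σ_y = 533.0 MPa, ρ = 3180 kg/m³, cost = 34.70 $/kg
  titanium alloy: σ_y = 827.4 MPa, ρ = 4410 kg/m³, cost = 54.80 $/kg
  aluminum alloy: σ_y = 305.0 MPa, ρ = 2690 kg/m³, cost = 3.200 $/kg
  nylon: σ_y = 66.30 MPa, ρ = 1132 kg/m³, cost = 4.300 $/kg
  gray cast iron: M = 77.1 kN·m per $
  aluminum alloy: M = 35.4 kN·m per $
  GFRP laminate: M = 17.9 kN·m per $
  nylon: M = 13.6 kN·m per $
  silicon carbide: M = 4.83 kN·m per $
  titanium alloy: M = 3.42 kN·m per $
  nickel superalloy: M = 2.81 kN·m per $
The maximum is for gray cast iron.

gray cast iron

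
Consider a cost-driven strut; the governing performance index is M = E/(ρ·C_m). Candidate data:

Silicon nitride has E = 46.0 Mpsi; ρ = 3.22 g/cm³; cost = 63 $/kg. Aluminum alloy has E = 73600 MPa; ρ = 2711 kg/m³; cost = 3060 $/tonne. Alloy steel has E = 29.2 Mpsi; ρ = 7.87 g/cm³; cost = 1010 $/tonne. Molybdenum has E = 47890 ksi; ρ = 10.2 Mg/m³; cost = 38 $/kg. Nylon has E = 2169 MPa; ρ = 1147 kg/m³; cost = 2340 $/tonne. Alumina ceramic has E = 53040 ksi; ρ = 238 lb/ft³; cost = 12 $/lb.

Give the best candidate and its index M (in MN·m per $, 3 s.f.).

alloy steel, M = 25.3 MN·m per $

Putting every candidate on a common basis:
  silicon nitride: E = 317.2 GPa, ρ = 3220 kg/m³, cost = 63.00 $/kg
  aluminum alloy: E = 73.60 GPa, ρ = 2711 kg/m³, cost = 3.060 $/kg
  alloy steel: E = 201.3 GPa, ρ = 7870 kg/m³, cost = 1.010 $/kg
  molybdenum: E = 330.2 GPa, ρ = 10200 kg/m³, cost = 38.00 $/kg
  nylon: E = 2.169 GPa, ρ = 1147 kg/m³, cost = 2.340 $/kg
  alumina ceramic: E = 365.7 GPa, ρ = 3812 kg/m³, cost = 26.46 $/kg
  alloy steel: M = 25.3 MN·m per $
  aluminum alloy: M = 8.87 MN·m per $
  alumina ceramic: M = 3.63 MN·m per $
  silicon nitride: M = 1.56 MN·m per $
  molybdenum: M = 0.852 MN·m per $
  nylon: M = 0.808 MN·m per $
Alloy steel ranks first.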